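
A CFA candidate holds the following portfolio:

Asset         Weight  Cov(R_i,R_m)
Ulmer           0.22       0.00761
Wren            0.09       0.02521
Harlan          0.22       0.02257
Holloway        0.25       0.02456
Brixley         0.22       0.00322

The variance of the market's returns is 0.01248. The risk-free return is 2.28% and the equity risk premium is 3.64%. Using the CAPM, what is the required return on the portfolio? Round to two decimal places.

6.88%

β_Ulmer = 0.00761 / 0.01248 = 0.6098
β_Wren = 0.02521 / 0.01248 = 2.0200
β_Harlan = 0.02257 / 0.01248 = 1.8085
β_Holloway = 0.02456 / 0.01248 = 1.9679
β_Brixley = 0.00322 / 0.01248 = 0.2580
β_P = Σ w_i β_i = 0.22×0.6098 + 0.09×2.0200 + 0.22×1.8085 + 0.25×1.9679 + 0.22×0.2580 = 1.2626
E(R_P) = R_f + β_P × MRP = 2.28% + 1.2626 × 3.64% = 6.88%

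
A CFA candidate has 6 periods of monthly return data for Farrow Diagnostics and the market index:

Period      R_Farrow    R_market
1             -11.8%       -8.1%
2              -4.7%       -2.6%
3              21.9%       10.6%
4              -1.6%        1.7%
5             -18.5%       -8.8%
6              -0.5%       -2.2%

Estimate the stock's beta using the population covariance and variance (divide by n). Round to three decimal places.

1.871

Mean R_i = (-11.8 − 4.7 + 21.9 − 1.6 − 18.5 − 0.5) / 6 = -2.5333%
Mean R_m = (-8.1 − 2.6 + 10.6 + 1.7 − 8.8 − 2.2) / 6 = -1.5667%
Σ(R_i − R̄_i)(R_m − R̄_m) = 477.3067  ⇒  Cov = 477.3067 / 6 = 79.5511
Σ(R_m − R̄_m)² = 255.1733  ⇒  Var(R_m) = 255.1733 / 6 = 42.5289
β = Cov / Var(R_m) = 79.5511 / 42.5289 = 1.8705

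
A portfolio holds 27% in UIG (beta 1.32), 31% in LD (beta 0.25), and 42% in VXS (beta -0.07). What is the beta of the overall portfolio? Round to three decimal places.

0.405

β_P = Σ w_i β_i = 0.27×1.32 + 0.31×0.25 + 0.42×-0.07 = 0.4045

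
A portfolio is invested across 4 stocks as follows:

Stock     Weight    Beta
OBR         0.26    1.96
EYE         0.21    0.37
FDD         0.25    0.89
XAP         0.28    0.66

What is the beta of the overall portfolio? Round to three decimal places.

0.995

β_P = Σ w_i β_i = 0.26×1.96 + 0.21×0.37 + 0.25×0.89 + 0.28×0.66 = 0.9946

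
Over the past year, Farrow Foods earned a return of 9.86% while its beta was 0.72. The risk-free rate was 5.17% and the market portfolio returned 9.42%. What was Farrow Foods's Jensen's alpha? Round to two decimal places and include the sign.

+1.63%

Market excess return = 9.42% − 5.17% = 4.25%
CAPM benchmark = R_f + β(R_m − R_f) = 5.17% + 0.72 × 4.25% = 8.2300%
α = actual − benchmark = 9.86% − 8.2300% = +1.63%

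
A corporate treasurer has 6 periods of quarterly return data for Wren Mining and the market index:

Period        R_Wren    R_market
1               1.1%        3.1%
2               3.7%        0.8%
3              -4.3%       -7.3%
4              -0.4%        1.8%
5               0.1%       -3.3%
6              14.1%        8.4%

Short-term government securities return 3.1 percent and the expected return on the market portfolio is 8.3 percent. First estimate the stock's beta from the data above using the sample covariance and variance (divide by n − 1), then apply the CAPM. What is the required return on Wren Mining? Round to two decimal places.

8.32%

Mean R_i = (1.1 + 3.7 − 4.3 − 0.4 + 0.1 + 14.1) / 6 = 2.3833%
Mean R_m = (3.1 + 0.8 − 7.3 + 1.8 − 3.3 + 8.4) / 6 = 0.5833%
Σ(R_i − R̄_i)(R_m − R̄_m) = 146.8083  ⇒  Cov = 146.8083 / 5 = 29.3617
Σ(R_m − R̄_m)² = 146.1883  ⇒  Var(R_m) = 146.1883 / 5 = 29.2377
β = Cov / Var(R_m) = 29.3617 / 29.2377 = 1.0042
MRP = 8.3% − 3.1% = 5.20%
E(R) = R_f + β × MRP = 3.1% + 1.0042 × 5.2% = 8.32%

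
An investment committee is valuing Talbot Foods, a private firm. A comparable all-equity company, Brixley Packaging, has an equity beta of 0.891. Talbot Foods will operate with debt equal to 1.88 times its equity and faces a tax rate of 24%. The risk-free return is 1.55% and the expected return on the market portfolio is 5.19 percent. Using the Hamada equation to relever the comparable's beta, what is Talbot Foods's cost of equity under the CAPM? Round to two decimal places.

β_L = β_U × [1 + (1 − t)(D/E)] = 0.891 × [1 + (1 − 0.24) × 1.88]
    = 0.891 × [1 + 0.76 × 1.88] = 0.891 × 2.4288 = 2.1641
MRP = 5.19% − 1.55% = 3.64%
E(R) = R_f + β_L × MRP = 1.55% + 2.1641 × 3.64% = 9.43%

9.43%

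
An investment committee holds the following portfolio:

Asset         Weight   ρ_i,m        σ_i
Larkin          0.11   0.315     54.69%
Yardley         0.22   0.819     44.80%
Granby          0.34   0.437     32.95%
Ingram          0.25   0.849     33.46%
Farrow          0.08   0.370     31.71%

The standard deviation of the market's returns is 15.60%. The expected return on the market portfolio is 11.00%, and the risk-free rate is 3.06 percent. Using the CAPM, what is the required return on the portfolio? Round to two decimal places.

14.72%

β_Larkin = 0.315 × 54.69% / 15.60% = 1.1043
β_Yardley = 0.819 × 44.80% / 15.60% = 2.3520
β_Granby = 0.437 × 32.95% / 15.60% = 0.9230
β_Ingram = 0.849 × 33.46% / 15.60% = 1.8210
β_Farrow = 0.370 × 31.71% / 15.60% = 0.7521
β_P = Σ w_i β_i = 0.11×1.1043 + 0.22×2.3520 + 0.34×0.9230 + 0.25×1.8210 + 0.08×0.7521 = 1.4682
MRP = 11.00% − 3.06% = 7.94%
E(R_P) = R_f + β_P × MRP = 3.06% + 1.4682 × 7.94% = 14.72%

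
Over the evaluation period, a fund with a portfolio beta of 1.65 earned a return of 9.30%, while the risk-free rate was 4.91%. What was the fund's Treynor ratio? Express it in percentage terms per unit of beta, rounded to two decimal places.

2.66%

Treynor = (R_P − R_f) / β_P = (9.30% − 4.91%) / 1.6500 = 4.39% / 1.6500 = 2.66%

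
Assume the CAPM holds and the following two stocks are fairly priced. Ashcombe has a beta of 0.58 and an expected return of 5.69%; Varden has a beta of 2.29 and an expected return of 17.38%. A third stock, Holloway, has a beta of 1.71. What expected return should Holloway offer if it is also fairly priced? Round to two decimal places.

13.41%

MRP (SML slope) = (17.38% − 5.69%) / (2.29 − 0.58) = 11.69% / 1.71 = 6.8363%
R_f (intercept) = 5.69% − 0.58 × 6.8363% = 1.7249%
E(R_Holloway) = R_f + β × MRP = 1.7249% + 1.71 × 6.8363% = 13.41%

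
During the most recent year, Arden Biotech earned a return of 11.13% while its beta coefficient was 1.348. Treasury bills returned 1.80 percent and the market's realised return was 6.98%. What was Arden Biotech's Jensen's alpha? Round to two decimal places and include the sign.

+2.35%

Market excess return = 6.98% − 1.80% = 5.18%
CAPM benchmark = R_f + β(R_m − R_f) = 1.80% + 1.348 × 5.18% = 8.78264%
α = actual − benchmark = 11.13% − 8.78264% = +2.35%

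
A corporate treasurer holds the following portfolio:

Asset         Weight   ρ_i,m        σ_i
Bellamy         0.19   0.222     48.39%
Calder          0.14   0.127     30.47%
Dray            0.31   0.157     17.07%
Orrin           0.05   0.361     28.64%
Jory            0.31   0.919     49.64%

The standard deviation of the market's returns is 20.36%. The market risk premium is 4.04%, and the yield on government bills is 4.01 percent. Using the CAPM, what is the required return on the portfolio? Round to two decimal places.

7.60%

β_Bellamy = 0.222 × 48.39% / 20.36% = 0.5276
β_Calder = 0.127 × 30.47% / 20.36% = 0.1901
β_Dray = 0.157 × 17.07% / 20.36% = 0.1316
β_Orrin = 0.361 × 28.64% / 20.36% = 0.5078
β_Jory = 0.919 × 49.64% / 20.36% = 2.2406
β_P = Σ w_i β_i = 0.19×0.5276 + 0.14×0.1901 + 0.31×0.1316 + 0.05×0.5078 + 0.31×2.2406 = 0.8876
E(R_P) = R_f + β_P × MRP = 4.01% + 0.8876 × 4.04% = 7.60%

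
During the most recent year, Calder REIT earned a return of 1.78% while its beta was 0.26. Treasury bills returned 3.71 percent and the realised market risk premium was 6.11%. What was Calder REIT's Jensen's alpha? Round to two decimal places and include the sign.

CAPM benchmark = R_f + β(R_m − R_f) = 3.71% + 0.26 × 6.11% = 5.2986%
α = actual − benchmark = 1.78% − 5.2986% = -3.52%

-3.52%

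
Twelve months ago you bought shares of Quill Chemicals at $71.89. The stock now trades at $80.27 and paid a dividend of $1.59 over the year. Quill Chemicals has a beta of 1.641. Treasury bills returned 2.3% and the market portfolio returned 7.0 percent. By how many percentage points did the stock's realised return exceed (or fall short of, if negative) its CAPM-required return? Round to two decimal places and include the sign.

Realised HPR = (P1 + D1 − P0) / P0 = (80.27 + 1.59 − 71.89) / 71.89 = 9.97 / 71.89 = 13.8684%
MRP = 7.0% − 2.3% = 4.70%
CAPM required = R_f + β·MRP = 2.3% + 1.641 × 4.7% = 10.0127%
α = realised − required = 13.8684% − 10.0127% = +3.86%

+3.86%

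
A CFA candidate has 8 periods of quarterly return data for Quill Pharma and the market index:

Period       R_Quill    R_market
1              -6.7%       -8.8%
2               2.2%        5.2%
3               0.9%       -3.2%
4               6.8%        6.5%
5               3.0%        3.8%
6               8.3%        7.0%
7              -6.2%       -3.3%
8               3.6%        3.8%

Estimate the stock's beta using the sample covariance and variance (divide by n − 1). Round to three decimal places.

0.863

Mean R_i = (-6.7 + 2.2 + 0.9 + 6.8 + 3.0 + 8.3 − 6.2 + 3.6) / 8 = 1.4875%
Mean R_m = (-8.8 + 5.2 − 3.2 + 6.5 + 3.8 + 7.0 − 3.3 + 3.8) / 8 = 1.3750%
Σ(R_i − R̄_i)(R_m − R̄_m) = 198.9975  ⇒  Cov = 198.9975 / 7 = 28.4282
Σ(R_m − R̄_m)² = 230.6150  ⇒  Var(R_m) = 230.6150 / 7 = 32.9450
β = Cov / Var(R_m) = 28.4282 / 32.9450 = 0.8629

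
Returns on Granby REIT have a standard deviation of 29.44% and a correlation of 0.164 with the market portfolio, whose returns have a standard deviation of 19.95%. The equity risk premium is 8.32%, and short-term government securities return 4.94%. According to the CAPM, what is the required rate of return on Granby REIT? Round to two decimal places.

6.95%

β = ρ × σ_i / σ_m = 0.164 × 29.44% / 19.95% = 0.2420
E(R) = 4.94% + 0.2420 × 8.32% = 6.95%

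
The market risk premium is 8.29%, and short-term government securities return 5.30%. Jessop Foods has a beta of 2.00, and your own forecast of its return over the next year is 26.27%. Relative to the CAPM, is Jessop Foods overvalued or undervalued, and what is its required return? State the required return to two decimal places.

Required return = R_f + β·MRP = 5.30% + 2.00 × 8.29% = 21.88%
Forecast 26.27% > required 21.88% → the stock plots above the SML → undervalued.

Undervalued; required return 21.88%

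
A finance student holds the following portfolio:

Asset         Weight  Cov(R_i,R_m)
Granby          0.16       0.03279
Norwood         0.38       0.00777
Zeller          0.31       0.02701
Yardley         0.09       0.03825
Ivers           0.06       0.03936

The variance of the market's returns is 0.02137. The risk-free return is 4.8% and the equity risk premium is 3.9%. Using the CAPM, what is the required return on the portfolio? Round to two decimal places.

8.88%

β_Granby = 0.03279 / 0.02137 = 1.5344
β_Norwood = 0.00777 / 0.02137 = 0.3636
β_Zeller = 0.02701 / 0.02137 = 1.2639
β_Yardley = 0.03825 / 0.02137 = 1.7899
β_Ivers = 0.03936 / 0.02137 = 1.8418
β_P = Σ w_i β_i = 0.16×1.5344 + 0.38×0.3636 + 0.31×1.2639 + 0.09×1.7899 + 0.06×1.8418 = 1.0471
E(R_P) = R_f + β_P × MRP = 4.8% + 1.0471 × 3.9% = 8.88%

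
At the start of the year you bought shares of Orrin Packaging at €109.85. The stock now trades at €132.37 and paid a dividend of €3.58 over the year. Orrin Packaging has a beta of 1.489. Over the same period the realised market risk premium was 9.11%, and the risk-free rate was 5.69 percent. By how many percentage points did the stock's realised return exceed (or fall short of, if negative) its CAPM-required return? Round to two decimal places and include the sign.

+4.50%

Realised HPR = (P1 + D1 − P0) / P0 = (132.37 + 3.58 − 109.85) / 109.85 = 26.10 / 109.85 = 23.7597%
CAPM required = R_f + β·MRP = 5.69% + 1.489 × 9.11% = 19.25479%
α = realised − required = 23.7597% − 19.25479% = +4.50%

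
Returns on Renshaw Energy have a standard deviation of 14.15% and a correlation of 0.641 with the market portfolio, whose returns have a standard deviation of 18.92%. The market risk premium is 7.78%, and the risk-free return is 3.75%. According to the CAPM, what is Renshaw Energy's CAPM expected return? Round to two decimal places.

β = ρ × σ_i / σ_m = 0.641 × 14.15% / 18.92% = 0.4794
E(R) = 3.75% + 0.4794 × 7.78% = 7.48%

7.48%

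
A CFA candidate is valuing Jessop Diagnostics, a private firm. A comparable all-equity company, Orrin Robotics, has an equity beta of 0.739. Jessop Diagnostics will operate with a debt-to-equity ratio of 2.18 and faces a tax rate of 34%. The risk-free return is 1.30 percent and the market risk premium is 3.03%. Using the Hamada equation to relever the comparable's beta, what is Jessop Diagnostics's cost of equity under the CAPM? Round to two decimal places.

β_L = β_U × [1 + (1 − t)(D/E)] = 0.739 × [1 + (1 − 0.34) × 2.18]
    = 0.739 × [1 + 0.66 × 2.18] = 0.739 × 2.4388 = 1.8023
E(R) = R_f + β_L × MRP = 1.30% + 1.8023 × 3.03% = 6.76%

6.76%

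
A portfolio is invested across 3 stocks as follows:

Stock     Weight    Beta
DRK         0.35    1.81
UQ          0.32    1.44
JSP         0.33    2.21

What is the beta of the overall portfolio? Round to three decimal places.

1.824

β_P = Σ w_i β_i = 0.35×1.81 + 0.32×1.44 + 0.33×2.21 = 1.8236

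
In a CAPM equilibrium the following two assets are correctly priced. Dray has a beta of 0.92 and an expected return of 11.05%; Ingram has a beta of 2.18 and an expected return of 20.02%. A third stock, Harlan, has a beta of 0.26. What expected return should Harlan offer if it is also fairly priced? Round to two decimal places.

MRP (SML slope) = (20.02% − 11.05%) / (2.18 − 0.92) = 8.97% / 1.26 = 7.1190%
R_f (intercept) = 11.05% − 0.92 × 7.1190% = 4.5005%
E(R_Harlan) = R_f + β × MRP = 4.5005% + 0.26 × 7.1190% = 6.35%

6.35%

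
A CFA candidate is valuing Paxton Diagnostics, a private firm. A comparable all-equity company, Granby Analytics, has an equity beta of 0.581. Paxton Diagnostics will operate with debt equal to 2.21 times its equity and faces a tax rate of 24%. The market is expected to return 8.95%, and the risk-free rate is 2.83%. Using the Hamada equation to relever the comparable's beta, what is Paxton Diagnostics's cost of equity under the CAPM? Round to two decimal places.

12.36%

β_L = β_U × [1 + (1 − t)(D/E)] = 0.581 × [1 + (1 − 0.24) × 2.21]
    = 0.581 × [1 + 0.76 × 2.21] = 0.581 × 2.6796 = 1.5568
MRP = 8.95% − 2.83% = 6.12%
E(R) = R_f + β_L × MRP = 2.83% + 1.5568 × 6.12% = 12.36%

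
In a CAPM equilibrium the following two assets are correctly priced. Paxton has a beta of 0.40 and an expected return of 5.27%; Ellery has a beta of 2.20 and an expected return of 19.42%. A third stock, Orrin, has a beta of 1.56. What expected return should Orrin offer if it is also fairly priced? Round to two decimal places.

MRP (SML slope) = (19.42% − 5.27%) / (2.20 − 0.40) = 14.15% / 1.80 = 7.8611%
R_f (intercept) = 5.27% − 0.40 × 7.8611% = 2.1256%
E(R_Orrin) = R_f + β × MRP = 2.1256% + 1.56 × 7.8611% = 14.39%

14.39%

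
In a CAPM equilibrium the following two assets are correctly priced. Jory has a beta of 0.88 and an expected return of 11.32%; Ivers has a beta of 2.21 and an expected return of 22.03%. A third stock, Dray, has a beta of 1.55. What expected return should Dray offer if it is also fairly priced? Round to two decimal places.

16.72%

MRP (SML slope) = (22.03% − 11.32%) / (2.21 − 0.88) = 10.71% / 1.33 = 8.0526%
R_f (intercept) = 11.32% − 0.88 × 8.0526% = 4.2337%
E(R_Dray) = R_f + β × MRP = 4.2337% + 1.55 × 8.0526% = 16.72%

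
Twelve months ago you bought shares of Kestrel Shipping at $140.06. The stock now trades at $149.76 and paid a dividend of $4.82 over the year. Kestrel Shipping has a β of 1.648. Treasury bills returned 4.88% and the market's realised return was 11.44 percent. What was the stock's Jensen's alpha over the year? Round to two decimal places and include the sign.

Realised HPR = (P1 + D1 − P0) / P0 = (149.76 + 4.82 − 140.06) / 140.06 = 14.52 / 140.06 = 10.3670%
MRP = 11.44% − 4.88% = 6.56%
CAPM required = R_f + β·MRP = 4.88% + 1.648 × 6.56% = 15.69088%
α = realised − required = 10.3670% − 15.69088% = -5.32%

-5.32%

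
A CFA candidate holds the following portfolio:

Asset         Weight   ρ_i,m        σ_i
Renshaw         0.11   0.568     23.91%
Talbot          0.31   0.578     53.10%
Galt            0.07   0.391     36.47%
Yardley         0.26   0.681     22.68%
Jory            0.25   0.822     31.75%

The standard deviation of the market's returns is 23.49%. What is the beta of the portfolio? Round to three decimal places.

0.960

β_Renshaw = 0.568 × 23.91% / 23.49% = 0.5782
β_Talbot = 0.578 × 53.10% / 23.49% = 1.3066
β_Galt = 0.391 × 36.47% / 23.49% = 0.6071
β_Yardley = 0.681 × 22.68% / 23.49% = 0.6575
β_Jory = 0.822 × 31.75% / 23.49% = 1.1110
β_P = Σ w_i β_i = 0.11×0.5782 + 0.31×1.3066 + 0.07×0.6071 + 0.26×0.6575 + 0.25×1.1110 = 0.9598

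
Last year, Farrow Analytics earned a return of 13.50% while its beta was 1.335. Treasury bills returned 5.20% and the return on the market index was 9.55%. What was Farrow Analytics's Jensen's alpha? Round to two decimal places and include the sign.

Market excess return = 9.55% − 5.20% = 4.35%
CAPM benchmark = R_f + β(R_m − R_f) = 5.20% + 1.335 × 4.35% = 11.00725%
α = actual − benchmark = 13.50% − 11.00725% = +2.49%

+2.49%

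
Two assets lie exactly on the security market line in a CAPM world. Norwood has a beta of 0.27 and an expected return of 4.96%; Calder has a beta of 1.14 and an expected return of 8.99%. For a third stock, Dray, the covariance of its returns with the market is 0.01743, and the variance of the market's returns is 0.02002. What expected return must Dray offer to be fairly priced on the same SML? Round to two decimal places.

MRP = (8.99% − 4.96%) / (1.14 − 0.27) = 4.6322%
R_f = 4.96% − 0.27 × 4.6322% = 3.7093%
β_Dray = Cov / Var(R_m) = 0.01743 / 0.02002 = 0.8706
E(R_Dray) = R_f + β × MRP = 3.7093% + 0.8706 × 4.6322% = 7.74%

7.74%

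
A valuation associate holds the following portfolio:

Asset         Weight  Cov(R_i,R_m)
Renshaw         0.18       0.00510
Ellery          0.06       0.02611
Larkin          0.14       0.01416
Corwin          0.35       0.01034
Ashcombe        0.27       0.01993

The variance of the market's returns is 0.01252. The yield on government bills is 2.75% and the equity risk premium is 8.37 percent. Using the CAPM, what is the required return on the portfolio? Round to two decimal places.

11.75%

β_Renshaw = 0.00510 / 0.01252 = 0.4073
β_Ellery = 0.02611 / 0.01252 = 2.0855
β_Larkin = 0.01416 / 0.01252 = 1.1310
β_Corwin = 0.01034 / 0.01252 = 0.8259
β_Ashcombe = 0.01993 / 0.01252 = 1.5919
β_P = Σ w_i β_i = 0.18×0.4073 + 0.06×2.0855 + 0.14×1.1310 + 0.35×0.8259 + 0.27×1.5919 = 1.0757
E(R_P) = R_f + β_P × MRP = 2.75% + 1.0757 × 8.37% = 11.75%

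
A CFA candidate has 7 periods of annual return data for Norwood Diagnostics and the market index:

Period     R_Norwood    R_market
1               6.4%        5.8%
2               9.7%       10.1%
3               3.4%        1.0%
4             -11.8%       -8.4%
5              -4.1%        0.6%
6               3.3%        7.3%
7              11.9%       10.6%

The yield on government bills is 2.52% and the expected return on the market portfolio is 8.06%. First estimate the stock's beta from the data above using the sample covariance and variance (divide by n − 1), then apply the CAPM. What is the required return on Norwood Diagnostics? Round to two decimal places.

8.96%

Mean R_i = (6.4 + 9.7 + 3.4 − 11.8 − 4.1 + 3.3 + 11.9) / 7 = 2.6857%
Mean R_m = (5.8 + 10.1 + 1.0 − 8.4 + 0.6 + 7.3 + 10.6) / 7 = 3.8571%
Σ(R_i − R̄_i)(R_m − R̄_m) = 312.8657  ⇒  Cov = 312.8657 / 6 = 52.1443
Σ(R_m − R̄_m)² = 269.0771  ⇒  Var(R_m) = 269.0771 / 6 = 44.8462
β = Cov / Var(R_m) = 52.1443 / 44.8462 = 1.1627
MRP = 8.06% − 2.52% = 5.54%
E(R) = R_f + β × MRP = 2.52% + 1.1627 × 5.54% = 8.96%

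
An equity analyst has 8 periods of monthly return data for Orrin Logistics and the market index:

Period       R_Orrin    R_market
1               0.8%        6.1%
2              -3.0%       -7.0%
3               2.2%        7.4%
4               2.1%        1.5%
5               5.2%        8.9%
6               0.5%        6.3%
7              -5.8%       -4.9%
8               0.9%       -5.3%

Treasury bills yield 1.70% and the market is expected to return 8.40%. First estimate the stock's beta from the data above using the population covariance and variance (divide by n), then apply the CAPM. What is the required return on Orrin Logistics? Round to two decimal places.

Mean R_i = (0.8 − 3.0 + 2.2 + 2.1 + 5.2 + 0.5 − 5.8 + 0.9) / 8 = 0.3625%
Mean R_m = (6.1 − 7.0 + 7.4 + 1.5 + 8.9 + 6.3 − 4.9 − 5.3) / 8 = 1.6250%
Σ(R_i − R̄_i)(R_m − R̄_m) = 113.6775  ⇒  Cov = 113.6775 / 8 = 14.2097
Σ(R_m − R̄_m)² = 293.0950  ⇒  Var(R_m) = 293.0950 / 8 = 36.6369
β = Cov / Var(R_m) = 14.2097 / 36.6369 = 0.3879
MRP = 8.40% − 1.70% = 6.70%
E(R) = R_f + β × MRP = 1.70% + 0.3879 × 6.70% = 4.30%

4.30%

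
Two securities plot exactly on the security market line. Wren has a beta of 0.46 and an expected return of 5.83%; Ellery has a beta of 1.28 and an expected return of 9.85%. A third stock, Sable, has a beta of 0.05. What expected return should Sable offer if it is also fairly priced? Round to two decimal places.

3.82%

MRP (SML slope) = (9.85% − 5.83%) / (1.28 − 0.46) = 4.02% / 0.82 = 4.9024%
R_f (intercept) = 5.83% − 0.46 × 4.9024% = 3.5749%
E(R_Sable) = R_f + β × MRP = 3.5749% + 0.05 × 4.9024% = 3.82%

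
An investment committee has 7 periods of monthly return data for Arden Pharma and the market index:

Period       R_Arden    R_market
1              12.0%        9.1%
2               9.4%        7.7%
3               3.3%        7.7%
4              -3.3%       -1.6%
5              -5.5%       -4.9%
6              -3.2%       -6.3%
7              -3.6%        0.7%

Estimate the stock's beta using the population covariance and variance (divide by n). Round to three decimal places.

0.978

Mean R_i = (12.0 + 9.4 + 3.3 − 3.3 − 5.5 − 3.2 − 3.6) / 7 = 1.3000%
Mean R_m = (9.1 + 7.7 + 7.7 − 1.6 − 4.9 − 6.3 + 0.7) / 7 = 1.7714%
Σ(R_i − R̄_i)(R_m − R̄_m) = 240.7400  ⇒  Cov = 240.7400 / 7 = 34.3914
Σ(R_m − R̄_m)² = 246.1743  ⇒  Var(R_m) = 246.1743 / 7 = 35.1678
β = Cov / Var(R_m) = 34.3914 / 35.1678 = 0.9779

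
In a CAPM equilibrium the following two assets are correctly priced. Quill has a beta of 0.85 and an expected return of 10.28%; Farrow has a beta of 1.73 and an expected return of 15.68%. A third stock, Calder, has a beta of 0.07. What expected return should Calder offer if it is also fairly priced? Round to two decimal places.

MRP (SML slope) = (15.68% − 10.28%) / (1.73 − 0.85) = 5.40% / 0.88 = 6.1364%
R_f (intercept) = 10.28% − 0.85 × 6.1364% = 5.0641%
E(R_Calder) = R_f + β × MRP = 5.0641% + 0.07 × 6.1364% = 5.49%

5.49%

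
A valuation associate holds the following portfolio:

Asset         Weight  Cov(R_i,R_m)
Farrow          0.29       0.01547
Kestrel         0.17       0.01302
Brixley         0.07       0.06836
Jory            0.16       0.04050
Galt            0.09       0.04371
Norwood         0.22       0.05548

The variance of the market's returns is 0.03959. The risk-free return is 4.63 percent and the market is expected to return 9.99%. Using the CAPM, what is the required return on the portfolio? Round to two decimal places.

β_Farrow = 0.01547 / 0.03959 = 0.3908
β_Kestrel = 0.01302 / 0.03959 = 0.3289
β_Brixley = 0.06836 / 0.03959 = 1.7267
β_Jory = 0.04050 / 0.03959 = 1.0230
β_Galt = 0.04371 / 0.03959 = 1.1041
β_Norwood = 0.05548 / 0.03959 = 1.4014
β_P = Σ w_i β_i = 0.29×0.3908 + 0.17×0.3289 + 0.07×1.7267 + 0.16×1.0230 + 0.09×1.1041 + 0.22×1.4014 = 0.8615
MRP = 9.99% − 4.63% = 5.36%
E(R_P) = R_f + β_P × MRP = 4.63% + 0.8615 × 5.36% = 9.25%

9.25%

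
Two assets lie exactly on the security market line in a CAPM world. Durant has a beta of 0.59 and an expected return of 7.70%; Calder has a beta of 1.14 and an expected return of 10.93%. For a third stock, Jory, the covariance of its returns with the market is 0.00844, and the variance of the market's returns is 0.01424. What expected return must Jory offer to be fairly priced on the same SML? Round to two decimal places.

MRP = (10.93% − 7.70%) / (1.14 − 0.59) = 5.8727%
R_f = 7.70% − 0.59 × 5.8727% = 4.2351%
β_Jory = Cov / Var(R_m) = 0.00844 / 0.01424 = 0.5927
E(R_Jory) = R_f + β × MRP = 4.2351% + 0.5927 × 5.8727% = 7.72%

7.72%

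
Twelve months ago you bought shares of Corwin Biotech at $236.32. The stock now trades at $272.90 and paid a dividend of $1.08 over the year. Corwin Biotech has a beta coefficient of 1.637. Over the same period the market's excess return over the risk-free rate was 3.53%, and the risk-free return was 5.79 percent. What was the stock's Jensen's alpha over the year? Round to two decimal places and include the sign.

+4.37%

Realised HPR = (P1 + D1 − P0) / P0 = (272.90 + 1.08 − 236.32) / 236.32 = 37.66 / 236.32 = 15.9360%
CAPM required = R_f + β·MRP = 5.79% + 1.637 × 3.53% = 11.56861%
α = realised − required = 15.9360% − 11.56861% = +4.37%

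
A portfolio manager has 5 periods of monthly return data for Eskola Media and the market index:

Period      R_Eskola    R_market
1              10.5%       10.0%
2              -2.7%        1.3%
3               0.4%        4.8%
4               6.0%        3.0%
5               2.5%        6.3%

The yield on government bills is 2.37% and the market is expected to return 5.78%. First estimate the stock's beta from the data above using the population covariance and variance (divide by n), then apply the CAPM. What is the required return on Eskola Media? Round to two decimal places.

Mean R_i = (10.5 − 2.7 + 0.4 + 6.0 + 2.5) / 5 = 3.3400%
Mean R_m = (10.0 + 1.3 + 4.8 + 3.0 + 6.3) / 5 = 5.0800%
Σ(R_i − R̄_i)(R_m − R̄_m) = 52.3240  ⇒  Cov = 52.3240 / 5 = 10.4648
Σ(R_m − R̄_m)² = 44.3880  ⇒  Var(R_m) = 44.3880 / 5 = 8.8776
β = Cov / Var(R_m) = 10.4648 / 8.8776 = 1.1788
MRP = 5.78% − 2.37% = 3.41%
E(R) = R_f + β × MRP = 2.37% + 1.1788 × 3.41% = 6.39%

6.39%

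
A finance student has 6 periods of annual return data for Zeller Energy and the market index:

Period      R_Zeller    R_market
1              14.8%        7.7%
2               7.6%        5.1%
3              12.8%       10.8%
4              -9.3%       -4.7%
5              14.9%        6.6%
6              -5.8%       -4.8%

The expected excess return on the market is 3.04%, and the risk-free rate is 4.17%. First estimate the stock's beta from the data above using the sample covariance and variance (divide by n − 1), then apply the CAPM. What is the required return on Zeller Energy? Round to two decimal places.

Mean R_i = (14.8 + 7.6 + 12.8 − 9.3 + 14.9 − 5.8) / 6 = 5.8333%
Mean R_m = (7.7 + 5.1 + 10.8 − 4.7 + 6.6 − 4.8) / 6 = 3.4500%
Σ(R_i − R̄_i)(R_m − R̄_m) = 340.1000  ⇒  Cov = 340.1000 / 5 = 68.0200
Σ(R_m − R̄_m)² = 219.2150  ⇒  Var(R_m) = 219.2150 / 5 = 43.8430
β = Cov / Var(R_m) = 68.0200 / 43.8430 = 1.5514
E(R) = R_f + β × MRP = 4.17% + 1.5514 × 3.04% = 8.89%

8.89%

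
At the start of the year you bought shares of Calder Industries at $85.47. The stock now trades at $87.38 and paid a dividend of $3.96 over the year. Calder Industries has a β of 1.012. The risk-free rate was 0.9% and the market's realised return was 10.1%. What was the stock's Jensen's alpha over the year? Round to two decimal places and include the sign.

-3.34%

Realised HPR = (P1 + D1 − P0) / P0 = (87.38 + 3.96 − 85.47) / 85.47 = 5.87 / 85.47 = 6.8679%
MRP = 10.1% − 0.9% = 9.20%
CAPM required = R_f + β·MRP = 0.9% + 1.012 × 9.2% = 10.2104%
α = realised − required = 6.8679% − 10.2104% = -3.34%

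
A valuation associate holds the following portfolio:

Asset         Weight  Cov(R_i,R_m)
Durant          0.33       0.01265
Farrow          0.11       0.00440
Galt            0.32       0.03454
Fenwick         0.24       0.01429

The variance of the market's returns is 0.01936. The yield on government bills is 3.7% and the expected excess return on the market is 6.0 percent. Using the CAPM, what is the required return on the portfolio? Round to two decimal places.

β_Durant = 0.01265 / 0.01936 = 0.6534
β_Farrow = 0.00440 / 0.01936 = 0.2273
β_Galt = 0.03454 / 0.01936 = 1.7841
β_Fenwick = 0.01429 / 0.01936 = 0.7381
β_P = Σ w_i β_i = 0.33×0.6534 + 0.11×0.2273 + 0.32×1.7841 + 0.24×0.7381 = 0.9887
E(R_P) = R_f + β_P × MRP = 3.7% + 0.9887 × 6.0% = 9.63%

9.63%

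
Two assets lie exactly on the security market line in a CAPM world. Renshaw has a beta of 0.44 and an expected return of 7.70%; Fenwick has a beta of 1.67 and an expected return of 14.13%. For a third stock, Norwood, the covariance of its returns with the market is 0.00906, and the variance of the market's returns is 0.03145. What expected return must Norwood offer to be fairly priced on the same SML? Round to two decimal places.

6.91%

MRP = (14.13% − 7.70%) / (1.67 − 0.44) = 5.2276%
R_f = 7.70% − 0.44 × 5.2276% = 5.3999%
β_Norwood = Cov / Var(R_m) = 0.00906 / 0.03145 = 0.2881
E(R_Norwood) = R_f + β × MRP = 5.3999% + 0.2881 × 5.2276% = 6.91%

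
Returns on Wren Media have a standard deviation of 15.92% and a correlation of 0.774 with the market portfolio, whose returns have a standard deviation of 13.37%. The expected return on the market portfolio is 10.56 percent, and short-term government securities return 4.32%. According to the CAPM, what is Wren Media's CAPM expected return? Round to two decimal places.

10.07%

β = ρ × σ_i / σ_m = 0.774 × 15.92% / 13.37% = 0.9216
MRP = 10.56% − 4.32% = 6.24%
E(R) = 4.32% + 0.9216 × 6.24% = 10.07%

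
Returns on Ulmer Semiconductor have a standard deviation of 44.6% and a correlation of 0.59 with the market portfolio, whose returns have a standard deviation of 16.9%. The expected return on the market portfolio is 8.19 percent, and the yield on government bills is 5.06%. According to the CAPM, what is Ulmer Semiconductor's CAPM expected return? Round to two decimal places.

β = ρ × σ_i / σ_m = 0.59 × 44.6% / 16.9% = 1.5570
MRP = 8.19% − 5.06% = 3.13%
E(R) = 5.06% + 1.5570 × 3.13% = 9.93%

9.93%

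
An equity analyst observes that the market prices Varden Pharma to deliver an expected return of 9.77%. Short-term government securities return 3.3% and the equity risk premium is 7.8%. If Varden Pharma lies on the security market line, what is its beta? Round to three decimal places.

β = (E(R) − R_f) / MRP = (9.77% − 3.3%) / 7.8% = 6.47% / 7.8% = 0.829

0.829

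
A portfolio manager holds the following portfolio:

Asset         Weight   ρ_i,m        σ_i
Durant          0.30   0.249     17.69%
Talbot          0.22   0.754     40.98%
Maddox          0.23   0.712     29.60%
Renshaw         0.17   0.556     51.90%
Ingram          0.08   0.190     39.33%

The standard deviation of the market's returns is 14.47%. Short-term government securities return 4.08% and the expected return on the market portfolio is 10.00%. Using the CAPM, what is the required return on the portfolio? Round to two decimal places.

β_Durant = 0.249 × 17.69% / 14.47% = 0.3044
β_Talbot = 0.754 × 40.98% / 14.47% = 2.1354
β_Maddox = 0.712 × 29.60% / 14.47% = 1.4565
β_Renshaw = 0.556 × 51.90% / 14.47% = 1.9942
β_Ingram = 0.190 × 39.33% / 14.47% = 0.5164
β_P = Σ w_i β_i = 0.30×0.3044 + 0.22×2.1354 + 0.23×1.4565 + 0.17×1.9942 + 0.08×0.5164 = 1.2764
MRP = 10.00% − 4.08% = 5.92%
E(R_P) = R_f + β_P × MRP = 4.08% + 1.2764 × 5.92% = 11.64%

11.64%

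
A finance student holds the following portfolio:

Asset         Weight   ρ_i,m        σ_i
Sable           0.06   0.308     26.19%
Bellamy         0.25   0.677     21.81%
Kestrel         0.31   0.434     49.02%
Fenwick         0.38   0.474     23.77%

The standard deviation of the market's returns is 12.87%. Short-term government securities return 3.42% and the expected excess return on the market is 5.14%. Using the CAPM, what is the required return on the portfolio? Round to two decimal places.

9.43%

β_Sable = 0.308 × 26.19% / 12.87% = 0.6268
β_Bellamy = 0.677 × 21.81% / 12.87% = 1.1473
β_Kestrel = 0.434 × 49.02% / 12.87% = 1.6530
β_Fenwick = 0.474 × 23.77% / 12.87% = 0.8754
β_P = Σ w_i β_i = 0.06×0.6268 + 0.25×1.1473 + 0.31×1.6530 + 0.38×0.8754 = 1.1695
E(R_P) = R_f + β_P × MRP = 3.42% + 1.1695 × 5.14% = 9.43%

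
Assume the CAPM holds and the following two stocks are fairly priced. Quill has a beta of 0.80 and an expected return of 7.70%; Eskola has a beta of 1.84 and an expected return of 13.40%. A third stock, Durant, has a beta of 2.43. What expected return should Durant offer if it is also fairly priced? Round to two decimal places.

16.63%

MRP (SML slope) = (13.40% − 7.70%) / (1.84 − 0.80) = 5.70% / 1.04 = 5.4808%
R_f (intercept) = 7.70% − 0.80 × 5.4808% = 3.3154%
E(R_Durant) = R_f + β × MRP = 3.3154% + 2.43 × 5.4808% = 16.63%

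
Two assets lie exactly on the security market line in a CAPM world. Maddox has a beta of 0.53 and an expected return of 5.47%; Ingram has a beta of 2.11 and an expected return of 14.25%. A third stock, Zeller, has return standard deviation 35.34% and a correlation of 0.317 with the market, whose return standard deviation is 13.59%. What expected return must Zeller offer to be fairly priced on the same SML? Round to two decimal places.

7.11%

MRP = (14.25% − 5.47%) / (2.11 − 0.53) = 5.5570%
R_f = 5.47% − 0.53 × 5.5570% = 2.5248%
β_Zeller = ρ·σ_i/σ_m = 0.317 × 35.34 / 13.59 = 0.8243
E(R_Zeller) = R_f + β × MRP = 2.5248% + 0.8243 × 5.5570% = 7.11%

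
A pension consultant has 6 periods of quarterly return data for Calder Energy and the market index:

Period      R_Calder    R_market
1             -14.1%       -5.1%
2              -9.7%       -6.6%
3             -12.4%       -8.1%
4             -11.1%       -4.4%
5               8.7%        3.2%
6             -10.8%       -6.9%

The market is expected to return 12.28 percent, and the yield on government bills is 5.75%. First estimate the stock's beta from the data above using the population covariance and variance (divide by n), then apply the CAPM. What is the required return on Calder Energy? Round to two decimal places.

Mean R_i = (-14.1 − 9.7 − 12.4 − 11.1 + 8.7 − 10.8) / 6 = -8.2333%
Mean R_m = (-5.1 − 6.6 − 8.1 − 4.4 + 3.2 − 6.9) / 6 = -4.6500%
Σ(R_i − R̄_i)(R_m − R̄_m) = 157.8600  ⇒  Cov = 157.8600 / 6 = 26.3100
Σ(R_m − R̄_m)² = 82.6550  ⇒  Var(R_m) = 82.6550 / 6 = 13.7758
β = Cov / Var(R_m) = 26.3100 / 13.7758 = 1.9099
MRP = 12.28% − 5.75% = 6.53%
E(R) = R_f + β × MRP = 5.75% + 1.9099 × 6.53% = 18.22%

18.22%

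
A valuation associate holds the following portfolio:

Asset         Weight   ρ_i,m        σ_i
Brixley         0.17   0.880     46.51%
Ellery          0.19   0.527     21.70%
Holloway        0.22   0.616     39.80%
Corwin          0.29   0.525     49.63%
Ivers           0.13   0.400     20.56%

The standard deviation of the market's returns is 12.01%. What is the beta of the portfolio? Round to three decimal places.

β_Brixley = 0.880 × 46.51% / 12.01% = 3.4079
β_Ellery = 0.527 × 21.70% / 12.01% = 0.9522
β_Holloway = 0.616 × 39.80% / 12.01% = 2.0414
β_Corwin = 0.525 × 49.63% / 12.01% = 2.1695
β_Ivers = 0.400 × 20.56% / 12.01% = 0.6848
β_P = Σ w_i β_i = 0.17×3.4079 + 0.19×0.9522 + 0.22×2.0414 + 0.29×2.1695 + 0.13×0.6848 = 1.9275

1.928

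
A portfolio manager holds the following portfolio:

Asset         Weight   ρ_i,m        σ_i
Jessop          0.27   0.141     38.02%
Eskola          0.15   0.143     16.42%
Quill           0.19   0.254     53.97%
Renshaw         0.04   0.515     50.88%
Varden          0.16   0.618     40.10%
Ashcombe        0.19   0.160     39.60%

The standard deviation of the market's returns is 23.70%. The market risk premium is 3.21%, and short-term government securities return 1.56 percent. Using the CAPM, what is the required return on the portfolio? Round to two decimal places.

3.00%

β_Jessop = 0.141 × 38.02% / 23.70% = 0.2262
β_Eskola = 0.143 × 16.42% / 23.70% = 0.0991
β_Quill = 0.254 × 53.97% / 23.70% = 0.5784
β_Renshaw = 0.515 × 50.88% / 23.70% = 1.1056
β_Varden = 0.618 × 40.10% / 23.70% = 1.0456
β_Ashcombe = 0.160 × 39.60% / 23.70% = 0.2673
β_P = Σ w_i β_i = 0.27×0.2262 + 0.15×0.0991 + 0.19×0.5784 + 0.04×1.1056 + 0.16×1.0456 + 0.19×0.2673 = 0.4481
E(R_P) = R_f + β_P × MRP = 1.56% + 0.4481 × 3.21% = 3.00%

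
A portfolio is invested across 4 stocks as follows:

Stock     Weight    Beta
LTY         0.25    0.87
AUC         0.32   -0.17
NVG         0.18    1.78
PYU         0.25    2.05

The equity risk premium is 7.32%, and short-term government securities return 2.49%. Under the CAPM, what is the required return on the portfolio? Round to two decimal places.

β_P = Σ w_i β_i = 0.25×0.87 + 0.32×-0.17 + 0.18×1.78 + 0.25×2.05 = 0.9960
E(R_P) = R_f + β_P × MRP = 2.49% + 0.9960 × 7.32% = 9.78%

9.78%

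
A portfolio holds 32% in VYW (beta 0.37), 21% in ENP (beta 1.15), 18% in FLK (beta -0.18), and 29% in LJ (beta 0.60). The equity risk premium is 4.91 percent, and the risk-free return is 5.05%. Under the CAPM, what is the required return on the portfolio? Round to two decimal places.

7.51%

β_P = Σ w_i β_i = 0.32×0.37 + 0.21×1.15 + 0.18×-0.18 + 0.29×0.60 = 0.5015
E(R_P) = R_f + β_P × MRP = 5.05% + 0.5015 × 4.91% = 7.51%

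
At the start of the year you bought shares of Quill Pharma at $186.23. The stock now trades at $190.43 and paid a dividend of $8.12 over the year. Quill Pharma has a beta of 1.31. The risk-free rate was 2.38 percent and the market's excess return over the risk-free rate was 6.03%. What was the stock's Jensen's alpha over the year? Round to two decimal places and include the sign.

-3.66%

Realised HPR = (P1 + D1 − P0) / P0 = (190.43 + 8.12 − 186.23) / 186.23 = 12.32 / 186.23 = 6.6155%
CAPM required = R_f + β·MRP = 2.38% + 1.31 × 6.03% = 10.2793%
α = realised − required = 6.6155% − 10.2793% = -3.66%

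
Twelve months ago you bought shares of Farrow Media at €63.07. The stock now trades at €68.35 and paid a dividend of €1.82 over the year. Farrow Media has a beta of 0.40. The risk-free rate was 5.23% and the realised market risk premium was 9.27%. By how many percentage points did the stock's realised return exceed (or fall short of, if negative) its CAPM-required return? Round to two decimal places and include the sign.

Realised HPR = (P1 + D1 − P0) / P0 = (68.35 + 1.82 − 63.07) / 63.07 = 7.10 / 63.07 = 11.2573%
CAPM required = R_f + β·MRP = 5.23% + 0.40 × 9.27% = 8.9380%
α = realised − required = 11.2573% − 8.9380% = +2.32%

+2.32%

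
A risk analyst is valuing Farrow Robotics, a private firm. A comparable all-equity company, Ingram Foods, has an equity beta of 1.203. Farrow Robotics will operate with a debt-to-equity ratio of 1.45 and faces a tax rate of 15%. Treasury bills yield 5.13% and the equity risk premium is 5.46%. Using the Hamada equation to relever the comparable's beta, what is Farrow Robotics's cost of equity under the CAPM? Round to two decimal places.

19.79%

β_L = β_U × [1 + (1 − t)(D/E)] = 1.203 × [1 + (1 − 0.15) × 1.45]
    = 1.203 × [1 + 0.85 × 1.45] = 1.203 × 2.2325 = 2.6857
E(R) = R_f + β_L × MRP = 5.13% + 2.6857 × 5.46% = 19.79%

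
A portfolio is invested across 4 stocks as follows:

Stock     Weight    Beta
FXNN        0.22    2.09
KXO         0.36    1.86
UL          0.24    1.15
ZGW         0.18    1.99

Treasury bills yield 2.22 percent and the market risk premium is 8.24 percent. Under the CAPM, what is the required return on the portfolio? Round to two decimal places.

16.75%

β_P = Σ w_i β_i = 0.22×2.09 + 0.36×1.86 + 0.24×1.15 + 0.18×1.99 = 1.7636
E(R_P) = R_f + β_P × MRP = 2.22% + 1.7636 × 8.24% = 16.75%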